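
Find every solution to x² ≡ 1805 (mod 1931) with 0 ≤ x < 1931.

836, 1095

Since 1931 ≡ 3 (mod 4), a square root of 1805 is 1805^((1931+1)/4) = 1805^483 mod 1931.
Repeated squaring: 1805^2≡428, 1805^4≡1670, 1805^8≡536, 1805^16≡1508, 1805^32≡1277, 1805^64≡965, 1805^128≡483, 1805^256≡1569 (mod 1931).
1805^483 = 1805^(256+128+64+32+2+1) ≡ 836 (mod 1931).
Check: 836² = 698896 ≡ 1805 (mod 1931). The two roots are 836 and 1095.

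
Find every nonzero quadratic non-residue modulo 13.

2 5 6 7 8 11

Square k = 1,…,6 (k and 13−k give the same square):
1²=1, 2²=4, 3²=9, 4²≡3, 5²≡12, 6²≡10 (mod 13).
The residues are {1, 3, 4, 9, 10, 12}; the non-residues are the remaining 6 nonzero classes.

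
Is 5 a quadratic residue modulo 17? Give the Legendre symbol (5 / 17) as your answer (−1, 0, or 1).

-1

Reciprocity: 5 ≡ 1 and 17 ≡ 1 (mod 4), so (5/17) = +(17/5).
Reduce top mod 5: now compute (2/5).
Pull out 2: since 5 ≡ 5 (mod 8), (2/5) = -1.
Reached (1/5) = 1. Collecting the sign flips along the way, the symbol is -1.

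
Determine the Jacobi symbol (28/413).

0

Pull out 2^2: since 413 ≡ 5 (mod 8), (2/413) = -1, so (2/413)^2 = +1.
Reciprocity: 7 ≡ 3 and 413 ≡ 1 (mod 4), so (7/413) = +(413/7).
Reduce top mod 7: now compute (0/7).
Top reduces to 0: gcd > 1, so the symbol is 0.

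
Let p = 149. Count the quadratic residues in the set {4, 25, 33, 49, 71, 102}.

5

(4/149) = +1 → QR.
(25/149) = +1 → QR.
(33/149) = +1 → QR.
(49/149) = +1 → QR.
(71/149) = -1 → non-residue.
(102/149) = +1 → QR.
Total quadratic residues among the 6: 5.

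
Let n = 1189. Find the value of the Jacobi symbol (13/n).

Reciprocity: 13 ≡ 1 and 1189 ≡ 1 (mod 4), so (13/1189) = +(1189/13).
Reduce top mod 13: now compute (6/13).
Pull out 2: since 13 ≡ 5 (mod 8), (2/13) = -1.
Reciprocity: 3 ≡ 3 and 13 ≡ 1 (mod 4), so (3/13) = +(13/3).
Reduce top mod 3: now compute (1/3).
Reached (1/3) = 1. Collecting the sign flips along the way, the symbol is -1.

-1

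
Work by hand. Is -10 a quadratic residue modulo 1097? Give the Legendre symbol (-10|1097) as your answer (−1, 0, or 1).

-1

First reduce: -10 ≡ 1087 (mod 1097).
Reciprocity: 1087 ≡ 3 and 1097 ≡ 1 (mod 4), so (1087/1097) = +(1097/1087).
Reduce top mod 1087: now compute (10/1087).
Pull out 2: since 1087 ≡ 7 (mod 8), (2/1087) = +1.
Reciprocity: 5 ≡ 1 and 1087 ≡ 3 (mod 4), so (5/1087) = +(1087/5).
Reduce top mod 5: now compute (2/5).
Pull out 2: since 5 ≡ 5 (mod 8), (2/5) = -1.
Reached (1/5) = 1. Collecting the sign flips along the way, the symbol is -1.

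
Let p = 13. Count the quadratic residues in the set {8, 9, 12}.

2

(8/13) = -1 → non-residue.
(9/13) = +1 → QR.
(12/13) = +1 → QR.
Total quadratic residues among the 3: 2.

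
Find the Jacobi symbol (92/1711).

Pull out 2^2: since 1711 ≡ 7 (mod 8), (2/1711) = +1, so (2/1711)^2 = +1.
Reciprocity: 23 ≡ 3 and 1711 ≡ 3 (mod 4), so (23/1711) = −(1711/23).
Reduce top mod 23: now compute (9/23).
Reciprocity: 9 ≡ 1 and 23 ≡ 3 (mod 4), so (9/23) = +(23/9).
Reduce top mod 9: now compute (5/9).
Reciprocity: 5 ≡ 1 and 9 ≡ 1 (mod 4), so (5/9) = +(9/5).
Reduce top mod 5: now compute (4/5).
Pull out 2^2: since 5 ≡ 5 (mod 8), (2/5) = -1, so (2/5)^2 = +1.
Reached (1/5) = 1. Collecting the sign flips along the way, the symbol is -1.

-1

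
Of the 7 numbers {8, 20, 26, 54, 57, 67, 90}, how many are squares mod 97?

(8/97) = +1 → QR.
(20/97) = -1 → non-residue.
(26/97) = -1 → non-residue.
(54/97) = +1 → QR.
(57/97) = -1 → non-residue.
(67/97) = -1 → non-residue.
(90/97) = -1 → non-residue.
Total quadratic residues among the 7: 2.

2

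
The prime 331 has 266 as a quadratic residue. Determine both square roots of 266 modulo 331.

70, 261

Since 331 ≡ 3 (mod 4), a square root of 266 is 266^((331+1)/4) = 266^83 mod 331.
Repeated squaring: 266^2≡253, 266^4≡126, 266^8≡319, 266^16≡144, 266^32≡214, 266^64≡118 (mod 331).
266^83 = 266^(64+16+2+1) ≡ 70 (mod 331).
Check: 70² = 4900 ≡ 266 (mod 331). The two roots are 70 and 261.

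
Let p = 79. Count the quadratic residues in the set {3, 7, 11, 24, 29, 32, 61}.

(3/79) = -1 → non-residue.
(7/79) = -1 → non-residue.
(11/79) = +1 → QR.
(24/79) = -1 → non-residue.
(29/79) = -1 → non-residue.
(32/79) = +1 → QR.
(61/79) = -1 → non-residue.
Total quadratic residues among the 7: 2.

2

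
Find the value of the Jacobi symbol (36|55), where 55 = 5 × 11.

1

Pull out 2^2: since 55 ≡ 7 (mod 8), (2/55) = +1, so (2/55)^2 = +1.
Reciprocity: 9 ≡ 1 and 55 ≡ 3 (mod 4), so (9/55) = +(55/9).
Reduce top mod 9: now compute (1/9).
Reached (1/9) = 1. Collecting the sign flips along the way, the symbol is +1.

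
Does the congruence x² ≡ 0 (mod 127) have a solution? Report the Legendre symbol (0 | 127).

0

Top reduces to 0: gcd > 1, so the symbol is 0.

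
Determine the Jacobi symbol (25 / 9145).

0

Reciprocity: 25 ≡ 1 and 9145 ≡ 1 (mod 4), so (25/9145) = +(9145/25).
Reduce top mod 25: now compute (20/25).
Pull out 2^2: since 25 ≡ 1 (mod 8), (2/25) = +1, so (2/25)^2 = +1.
Reciprocity: 5 ≡ 1 and 25 ≡ 1 (mod 4), so (5/25) = +(25/5).
Reduce top mod 5: now compute (0/5).
Top reduces to 0: gcd > 1, so the symbol is 0.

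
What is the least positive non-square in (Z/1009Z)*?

11

(2/1009) = +1, so 2 is a residue.
(3/1009) = +1, so 3 is a residue.
(4/1009) = +1, so 4 is a residue.
(5/1009) = +1, so 5 is a residue.
(6/1009) = +1, so 6 is a residue.
(7/1009) = +1, so 7 is a residue.
(8/1009) = +1, so 8 is a residue.
(9/1009) = +1, so 9 is a residue.
(10/1009) = +1, so 10 is a residue.
(11/1009) = −1, so 11 is the smallest positive non-residue mod 1009.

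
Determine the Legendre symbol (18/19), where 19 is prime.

-1

Pull out 2: since 19 ≡ 3 (mod 8), (2/19) = -1.
Reciprocity: 9 ≡ 1 and 19 ≡ 3 (mod 4), so (9/19) = +(19/9).
Reduce top mod 9: now compute (1/9).
Reached (1/9) = 1. Collecting the sign flips along the way, the symbol is -1.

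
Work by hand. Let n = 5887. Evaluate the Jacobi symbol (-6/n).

1

First reduce: -6 ≡ 5881 (mod 5887).
Reciprocity: 5881 ≡ 1 and 5887 ≡ 3 (mod 4), so (5881/5887) = +(5887/5881).
Reduce top mod 5881: now compute (6/5881).
Pull out 2: since 5881 ≡ 1 (mod 8), (2/5881) = +1.
Reciprocity: 3 ≡ 3 and 5881 ≡ 1 (mod 4), so (3/5881) = +(5881/3).
Reduce top mod 3: now compute (1/3).
Reached (1/3) = 1. Collecting the sign flips along the way, the symbol is +1.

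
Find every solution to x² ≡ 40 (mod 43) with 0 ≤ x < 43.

13, 30

Since 43 ≡ 3 (mod 4), a square root of 40 is 40^((43+1)/4) = 40^11 mod 43.
Repeated squaring: 40^2≡9, 40^4≡38, 40^8≡25 (mod 43).
40^11 = 40^(8+2+1) ≡ 13 (mod 43).
Check: 13² = 169 ≡ 40 (mod 43). The two roots are 13 and 30.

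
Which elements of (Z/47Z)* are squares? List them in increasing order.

1, 2, 3, 4, 6, 7, 8, 9, 12, 14, 16, 17, 18, 21, 24, 25, 27, 28, 32, 34, 36, 37, 42

Square k = 1,…,23 (k and 47−k give the same square):
1²=1, 2²=4, 3²=9, 4²=16, 5²=25, 6²=36, 7²≡2, 8²≡17, 9²≡34, 10²≡6, 11²≡27, 12²≡3, 13²≡28, 14²≡8, 15²≡37, 16²≡21, 17²≡7, 18²≡42, 19²≡32, 20²≡24, 21²≡18, 22²≡14, 23²≡12 (mod 47).
So the quadratic residues mod 47 are {1, 2, 3, 4, 6, 7, 8, 9, 12, 14, 16, 17, 18, 21, 24, 25, 27, 28, 32, 34, 36, 37, 42}.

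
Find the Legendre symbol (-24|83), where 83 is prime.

1

First reduce: -24 ≡ 59 (mod 83).
Reciprocity: 59 ≡ 3 and 83 ≡ 3 (mod 4), so (59/83) = −(83/59).
Reduce top mod 59: now compute (24/59).
Pull out 2^3: since 59 ≡ 3 (mod 8), (2/59) = -1, so (2/59)^3 = -1.
Reciprocity: 3 ≡ 3 and 59 ≡ 3 (mod 4), so (3/59) = −(59/3).
Reduce top mod 3: now compute (2/3).
Pull out 2: since 3 ≡ 3 (mod 8), (2/3) = -1.
Reached (1/3) = 1. Collecting the sign flips along the way, the symbol is +1.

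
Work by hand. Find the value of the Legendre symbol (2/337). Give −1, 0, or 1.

Euler's criterion: (2/337) ≡ 2^168 (mod 337).
2^2 ≡ 4 (mod 337)
2^4 ≡ 16 (mod 337)
2^8 ≡ 256 (mod 337)
2^16 ≡ 158 (mod 337)
2^32 ≡ 26 (mod 337)
2^64 ≡ 2 (mod 337)
2^128 ≡ 4 (mod 337)
2^168 = 2^(128+32+8) ≡ 1 (mod 337).
Result is 1, so (2/337) = 1.

1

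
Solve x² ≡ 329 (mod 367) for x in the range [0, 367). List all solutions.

124, 243

Since 367 ≡ 3 (mod 4), a square root of 329 is 329^((367+1)/4) = 329^92 mod 367.
Repeated squaring: 329^2≡343, 329^4≡209, 329^8≡8, 329^16≡64, 329^32≡59, 329^64≡178 (mod 367).
329^92 = 329^(64+16+8+4) ≡ 124 (mod 367).
Check: 124² = 15376 ≡ 329 (mod 367). The two roots are 124 and 243.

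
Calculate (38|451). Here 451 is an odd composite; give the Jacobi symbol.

Pull out 2: since 451 ≡ 3 (mod 8), (2/451) = -1.
Reciprocity: 19 ≡ 3 and 451 ≡ 3 (mod 4), so (19/451) = −(451/19).
Reduce top mod 19: now compute (14/19).
Pull out 2: since 19 ≡ 3 (mod 8), (2/19) = -1.
Reciprocity: 7 ≡ 3 and 19 ≡ 3 (mod 4), so (7/19) = −(19/7).
Reduce top mod 7: now compute (5/7).
Reciprocity: 5 ≡ 1 and 7 ≡ 3 (mod 4), so (5/7) = +(7/5).
Reduce top mod 5: now compute (2/5).
Pull out 2: since 5 ≡ 5 (mod 8), (2/5) = -1.
Reached (1/5) = 1. Collecting the sign flips along the way, the symbol is -1.

-1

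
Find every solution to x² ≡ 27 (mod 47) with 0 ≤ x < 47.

Since 47 ≡ 3 (mod 4), a square root of 27 is 27^((47+1)/4) = 27^12 mod 47.
Repeated squaring: 27^2≡24, 27^4≡12, 27^8≡3 (mod 47).
27^12 = 27^(8+4) ≡ 36 (mod 47).
Check: 36² = 1296 ≡ 27 (mod 47). The two roots are 11 and 36.

11, 36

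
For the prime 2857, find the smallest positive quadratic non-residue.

5

(2/2857) = +1, so 2 is a residue.
(3/2857) = +1, so 3 is a residue.
(4/2857) = +1, so 4 is a residue.
(5/2857) = −1, so 5 is the smallest positive non-residue mod 2857.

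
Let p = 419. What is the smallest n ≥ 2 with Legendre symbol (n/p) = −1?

(2/419) = −1, so 2 is the smallest positive non-residue mod 419.

2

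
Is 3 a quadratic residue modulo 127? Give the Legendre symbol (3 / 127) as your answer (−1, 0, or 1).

-1

Reciprocity: 3 ≡ 3 and 127 ≡ 3 (mod 4), so (3/127) = −(127/3).
Reduce top mod 3: now compute (1/3).
Reached (1/3) = 1. Collecting the sign flips along the way, the symbol is -1.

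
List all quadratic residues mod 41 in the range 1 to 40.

Square k = 1,…,20 (k and 41−k give the same square):
1²=1, 2²=4, 3²=9, 4²=16, 5²=25, 6²=36, 7²≡8, 8²≡23, 9²≡40, 10²≡18, 11²≡39, 12²≡21, 13²≡5, 14²≡32, 15²≡20, 16²≡10, 17²≡2, 18²≡37, 19²≡33, 20²≡31 (mod 41).
So the quadratic residues mod 41 are {1, 2, 4, 5, 8, 9, 10, 16, 18, 20, 21, 23, 25, 31, 32, 33, 36, 37, 39, 40}.

1, 2, 4, 5, 8, 9, 10, 16, 18, 20, 21, 23, 25, 31, 32, 33, 36, 37, 39, 40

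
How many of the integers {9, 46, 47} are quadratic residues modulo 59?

(9/59) = +1 → QR.
(46/59) = +1 → QR.
(47/59) = -1 → non-residue.
Total quadratic residues among the 3: 2.

2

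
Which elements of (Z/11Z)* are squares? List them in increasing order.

1, 3, 4, 5, 9

Square k = 1,…,5 (k and 11−k give the same square):
1²=1, 2²=4, 3²=9, 4²≡5, 5²≡3 (mod 11).
So the quadratic residues mod 11 are {1, 3, 4, 5, 9}.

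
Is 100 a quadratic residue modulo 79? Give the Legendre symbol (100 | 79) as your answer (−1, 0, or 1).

1

Euler's criterion: (100/79) ≡ 21^39 (mod 79).
21^2 ≡ 46 (mod 79)
21^4 ≡ 62 (mod 79)
21^8 ≡ 52 (mod 79)
21^16 ≡ 18 (mod 79)
21^32 ≡ 8 (mod 79)
21^39 = 21^(32+4+2+1) ≡ 1 (mod 79).
Result is 1, so (100/79) = 1.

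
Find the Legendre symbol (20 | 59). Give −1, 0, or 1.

Euler's criterion: (20/59) ≡ 20^29 (mod 59).
20^2 ≡ 46 (mod 59)
20^4 ≡ 51 (mod 59)
20^8 ≡ 5 (mod 59)
20^16 ≡ 25 (mod 59)
20^29 = 20^(16+8+4+1) ≡ 1 (mod 59).
Result is 1, so (20/59) = 1.

1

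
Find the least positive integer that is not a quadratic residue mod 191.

(2/191) = +1, so 2 is a residue.
(3/191) = +1, so 3 is a residue.
(4/191) = +1, so 4 is a residue.
(5/191) = +1, so 5 is a residue.
(6/191) = +1, so 6 is a residue.
(7/191) = −1, so 7 is the smallest positive non-residue mod 191.

7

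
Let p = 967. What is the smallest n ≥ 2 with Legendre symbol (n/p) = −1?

3

(2/967) = +1, so 2 is a residue.
(3/967) = −1, so 3 is the smallest positive non-residue mod 967.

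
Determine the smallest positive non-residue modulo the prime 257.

3

(2/257) = +1, so 2 is a residue.
(3/257) = −1, so 3 is the smallest positive non-residue mod 257.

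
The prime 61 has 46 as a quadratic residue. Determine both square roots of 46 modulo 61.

61 ≡ 1 (mod 4), so we find a root by search.
Trying successive values, 30² = 900 ≡ 46 (mod 61). The other root is 61 − 30 = 31.

30, 31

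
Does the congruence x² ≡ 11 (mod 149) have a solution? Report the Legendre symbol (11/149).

-1

Reciprocity: 11 ≡ 3 and 149 ≡ 1 (mod 4), so (11/149) = +(149/11).
Reduce top mod 11: now compute (6/11).
Pull out 2: since 11 ≡ 3 (mod 8), (2/11) = -1.
Reciprocity: 3 ≡ 3 and 11 ≡ 3 (mod 4), so (3/11) = −(11/3).
Reduce top mod 3: now compute (2/3).
Pull out 2: since 3 ≡ 3 (mod 8), (2/3) = -1.
Reached (1/3) = 1. Collecting the sign flips along the way, the symbol is -1.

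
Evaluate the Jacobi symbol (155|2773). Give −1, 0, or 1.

-1

Reciprocity: 155 ≡ 3 and 2773 ≡ 1 (mod 4), so (155/2773) = +(2773/155).
Reduce top mod 155: now compute (138/155).
Pull out 2: since 155 ≡ 3 (mod 8), (2/155) = -1.
Reciprocity: 69 ≡ 1 and 155 ≡ 3 (mod 4), so (69/155) = +(155/69).
Reduce top mod 69: now compute (17/69).
Reciprocity: 17 ≡ 1 and 69 ≡ 1 (mod 4), so (17/69) = +(69/17).
Reduce top mod 17: now compute (1/17).
Reached (1/17) = 1. Collecting the sign flips along the way, the symbol is -1.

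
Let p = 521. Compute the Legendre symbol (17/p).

Reciprocity: 17 ≡ 1 and 521 ≡ 1 (mod 4), so (17/521) = +(521/17).
Reduce top mod 17: now compute (11/17).
Reciprocity: 11 ≡ 3 and 17 ≡ 1 (mod 4), so (11/17) = +(17/11).
Reduce top mod 11: now compute (6/11).
Pull out 2: since 11 ≡ 3 (mod 8), (2/11) = -1.
Reciprocity: 3 ≡ 3 and 11 ≡ 3 (mod 4), so (3/11) = −(11/3).
Reduce top mod 3: now compute (2/3).
Pull out 2: since 3 ≡ 3 (mod 8), (2/3) = -1.
Reached (1/3) = 1. Collecting the sign flips along the way, the symbol is -1.

-1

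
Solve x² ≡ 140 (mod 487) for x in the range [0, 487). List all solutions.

Since 487 ≡ 3 (mod 4), a square root of 140 is 140^((487+1)/4) = 140^122 mod 487.
Repeated squaring: 140^2≡120, 140^4≡277, 140^8≡270, 140^16≡337, 140^32≡98, 140^64≡351 (mod 487).
140^122 = 140^(64+32+16+8+2) ≡ 212 (mod 487).
Check: 212² = 44944 ≡ 140 (mod 487). The two roots are 212 and 275.

212, 275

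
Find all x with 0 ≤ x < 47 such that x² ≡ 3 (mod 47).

Since 47 ≡ 3 (mod 4), a square root of 3 is 3^((47+1)/4) = 3^12 mod 47.
Repeated squaring: 3^2≡9, 3^4≡34, 3^8≡28 (mod 47).
3^12 = 3^(8+4) ≡ 12 (mod 47).
Check: 12² = 144 ≡ 3 (mod 47). The two roots are 12 and 35.

12, 35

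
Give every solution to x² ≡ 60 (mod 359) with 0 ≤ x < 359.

Since 359 ≡ 3 (mod 4), a square root of 60 is 60^((359+1)/4) = 60^90 mod 359.
Repeated squaring: 60^2≡10, 60^4≡100, 60^8≡307, 60^16≡191, 60^32≡222, 60^64≡101 (mod 359).
60^90 = 60^(64+16+8+2) ≡ 217 (mod 359).
Check: 217² = 47089 ≡ 60 (mod 359). The two roots are 142 and 217.

142, 217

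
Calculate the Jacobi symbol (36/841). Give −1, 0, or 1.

1

Pull out 2^2: since 841 ≡ 1 (mod 8), (2/841) = +1, so (2/841)^2 = +1.
Reciprocity: 9 ≡ 1 and 841 ≡ 1 (mod 4), so (9/841) = +(841/9).
Reduce top mod 9: now compute (4/9).
Pull out 2^2: since 9 ≡ 1 (mod 8), (2/9) = +1, so (2/9)^2 = +1.
Reached (1/9) = 1. Collecting the sign flips along the way, the symbol is +1.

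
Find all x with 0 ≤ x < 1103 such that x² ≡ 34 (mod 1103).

Since 1103 ≡ 3 (mod 4), a square root of 34 is 34^((1103+1)/4) = 34^276 mod 1103.
Repeated squaring: 34^2≡53, 34^4≡603, 34^8≡722, 34^16≡668, 34^32≡612, 34^64≡627, 34^128≡461, 34^256≡745 (mod 1103).
34^276 = 34^(256+16+4) ≡ 182 (mod 1103).
Check: 182² = 33124 ≡ 34 (mod 1103). The two roots are 182 and 921.

182, 921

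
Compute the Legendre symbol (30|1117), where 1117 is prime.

Pull out 2: since 1117 ≡ 5 (mod 8), (2/1117) = -1.
Reciprocity: 15 ≡ 3 and 1117 ≡ 1 (mod 4), so (15/1117) = +(1117/15).
Reduce top mod 15: now compute (7/15).
Reciprocity: 7 ≡ 3 and 15 ≡ 3 (mod 4), so (7/15) = −(15/7).
Reduce top mod 7: now compute (1/7).
Reached (1/7) = 1. Collecting the sign flips along the way, the symbol is +1.

1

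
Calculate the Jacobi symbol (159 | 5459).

0

Reciprocity: 159 ≡ 3 and 5459 ≡ 3 (mod 4), so (159/5459) = −(5459/159).
Reduce top mod 159: now compute (53/159).
Reciprocity: 53 ≡ 1 and 159 ≡ 3 (mod 4), so (53/159) = +(159/53).
Reduce top mod 53: now compute (0/53).
Top reduces to 0: gcd > 1, so the symbol is 0.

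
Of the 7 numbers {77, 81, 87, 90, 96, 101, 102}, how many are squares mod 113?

4

(77/113) = +1 → QR.
(81/113) = +1 → QR.
(87/113) = +1 → QR.
(90/113) = -1 → non-residue.
(96/113) = -1 → non-residue.
(101/113) = -1 → non-residue.
(102/113) = +1 → QR.
Total quadratic residues among the 7: 4.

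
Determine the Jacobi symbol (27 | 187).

-1

Reciprocity: 27 ≡ 3 and 187 ≡ 3 (mod 4), so (27/187) = −(187/27).
Reduce top mod 27: now compute (25/27).
Reciprocity: 25 ≡ 1 and 27 ≡ 3 (mod 4), so (25/27) = +(27/25).
Reduce top mod 25: now compute (2/25).
Pull out 2: since 25 ≡ 1 (mod 8), (2/25) = +1.
Reached (1/25) = 1. Collecting the sign flips along the way, the symbol is -1.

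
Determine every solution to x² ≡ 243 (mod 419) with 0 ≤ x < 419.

Since 419 ≡ 3 (mod 4), a square root of 243 is 243^((419+1)/4) = 243^105 mod 419.
Repeated squaring: 243^2≡389, 243^4≡62, 243^8≡73, 243^16≡301, 243^32≡97, 243^64≡191 (mod 419).
243^105 = 243^(64+32+8+1) ≡ 261 (mod 419).
Check: 261² = 68121 ≡ 243 (mod 419). The two roots are 158 and 261.

158, 261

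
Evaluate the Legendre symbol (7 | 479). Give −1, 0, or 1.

1

Euler's criterion: (7/479) ≡ 7^239 (mod 479).
7^2 ≡ 49 (mod 479)
7^4 ≡ 6 (mod 479)
7^8 ≡ 36 (mod 479)
7^16 ≡ 338 (mod 479)
7^32 ≡ 242 (mod 479)
7^64 ≡ 126 (mod 479)
7^128 ≡ 69 (mod 479)
7^239 = 7^(128+64+32+8+4+2+1) ≡ 1 (mod 479).
Result is 1, so (7/479) = 1.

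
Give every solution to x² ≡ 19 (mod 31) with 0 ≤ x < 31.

9, 22

Since 31 ≡ 3 (mod 4), a square root of 19 is 19^((31+1)/4) = 19^8 mod 31.
Repeated squaring: 19^2≡20, 19^4≡28, 19^8≡9 (mod 31).
19^8 = 19^(8) ≡ 9 (mod 31).
Check: 9² = 81 ≡ 19 (mod 31). The two roots are 9 and 22.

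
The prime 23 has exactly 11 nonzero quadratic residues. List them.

Square k = 1,…,11 (k and 23−k give the same square):
1²=1, 2²=4, 3²=9, 4²=16, 5²≡2, 6²≡13, 7²≡3, 8²≡18, 9²≡12, 10²≡8, 11²≡6 (mod 23).
So the quadratic residues mod 23 are {1, 2, 3, 4, 6, 8, 9, 12, 13, 16, 18}.

1,2,3,4,6,8,9,12,13,16,18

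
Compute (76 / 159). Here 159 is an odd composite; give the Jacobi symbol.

Pull out 2^2: since 159 ≡ 7 (mod 8), (2/159) = +1, so (2/159)^2 = +1.
Reciprocity: 19 ≡ 3 and 159 ≡ 3 (mod 4), so (19/159) = −(159/19).
Reduce top mod 19: now compute (7/19).
Reciprocity: 7 ≡ 3 and 19 ≡ 3 (mod 4), so (7/19) = −(19/7).
Reduce top mod 7: now compute (5/7).
Reciprocity: 5 ≡ 1 and 7 ≡ 3 (mod 4), so (5/7) = +(7/5).
Reduce top mod 5: now compute (2/5).
Pull out 2: since 5 ≡ 5 (mod 8), (2/5) = -1.
Reached (1/5) = 1. Collecting the sign flips along the way, the symbol is -1.

-1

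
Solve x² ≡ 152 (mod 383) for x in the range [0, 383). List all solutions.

Since 383 ≡ 3 (mod 4), a square root of 152 is 152^((383+1)/4) = 152^96 mod 383.
Repeated squaring: 152^2≡124, 152^4≡56, 152^8≡72, 152^16≡205, 152^32≡278, 152^64≡301 (mod 383).
152^96 = 152^(64+32) ≡ 184 (mod 383).
Check: 184² = 33856 ≡ 152 (mod 383). The two roots are 184 and 199.

184, 199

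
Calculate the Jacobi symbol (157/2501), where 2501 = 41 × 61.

1

Reciprocity: 157 ≡ 1 and 2501 ≡ 1 (mod 4), so (157/2501) = +(2501/157).
Reduce top mod 157: now compute (146/157).
Pull out 2: since 157 ≡ 5 (mod 8), (2/157) = -1.
Reciprocity: 73 ≡ 1 and 157 ≡ 1 (mod 4), so (73/157) = +(157/73).
Reduce top mod 73: now compute (11/73).
Reciprocity: 11 ≡ 3 and 73 ≡ 1 (mod 4), so (11/73) = +(73/11).
Reduce top mod 11: now compute (7/11).
Reciprocity: 7 ≡ 3 and 11 ≡ 3 (mod 4), so (7/11) = −(11/7).
Reduce top mod 7: now compute (4/7).
Pull out 2^2: since 7 ≡ 7 (mod 8), (2/7) = +1, so (2/7)^2 = +1.
Reached (1/7) = 1. Collecting the sign flips along the way, the symbol is +1.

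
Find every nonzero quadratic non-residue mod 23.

5, 7, 10, 11, 14, 15, 17, 19, 20, 21, 22

Square k = 1,…,11 (k and 23−k give the same square):
1²=1, 2²=4, 3²=9, 4²=16, 5²≡2, 6²≡13, 7²≡3, 8²≡18, 9²≡12, 10²≡8, 11²≡6 (mod 23).
The residues are {1, 2, 3, 4, 6, 8, 9, 12, 13, 16, 18}; the non-residues are the remaining 11 nonzero classes.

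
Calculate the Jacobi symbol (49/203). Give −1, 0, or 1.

0

Reciprocity: 49 ≡ 1 and 203 ≡ 3 (mod 4), so (49/203) = +(203/49).
Reduce top mod 49: now compute (7/49).
Reciprocity: 7 ≡ 3 and 49 ≡ 1 (mod 4), so (7/49) = +(49/7).
Reduce top mod 7: now compute (0/7).
Top reduces to 0: gcd > 1, so the symbol is 0.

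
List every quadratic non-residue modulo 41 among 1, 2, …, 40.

Square k = 1,…,20 (k and 41−k give the same square):
1²=1, 2²=4, 3²=9, 4²=16, 5²=25, 6²=36, 7²≡8, 8²≡23, 9²≡40, 10²≡18, 11²≡39, 12²≡21, 13²≡5, 14²≡32, 15²≡20, 16²≡10, 17²≡2, 18²≡37, 19²≡33, 20²≡31 (mod 41).
The residues are {1, 2, 4, 5, 8, 9, 10, 16, 18, 20, 21, 23, 25, 31, 32, 33, 36, 37, 39, 40}; the non-residues are the remaining 20 nonzero classes.

3,6,7,11,12,13,14,15,17,19,22,24,26,27,28,29,30,34,35,38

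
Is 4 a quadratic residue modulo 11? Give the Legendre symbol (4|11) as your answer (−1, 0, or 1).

1

Euler's criterion: (4/11) ≡ 4^5 (mod 11).
4^2 ≡ 5 (mod 11)
4^4 ≡ 3 (mod 11)
4^5 = 4^(4+1) ≡ 1 (mod 11).
Result is 1, so (4/11) = 1.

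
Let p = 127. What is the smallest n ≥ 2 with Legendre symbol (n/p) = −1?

3

(2/127) = +1, so 2 is a residue.
(3/127) = −1, so 3 is the smallest positive non-residue mod 127.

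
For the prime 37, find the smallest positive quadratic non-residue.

(2/37) = −1, so 2 is the smallest positive non-residue mod 37.

2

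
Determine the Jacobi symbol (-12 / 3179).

-1

First reduce: -12 ≡ 3167 (mod 3179).
Reciprocity: 3167 ≡ 3 and 3179 ≡ 3 (mod 4), so (3167/3179) = −(3179/3167).
Reduce top mod 3167: now compute (12/3167).
Pull out 2^2: since 3167 ≡ 7 (mod 8), (2/3167) = +1, so (2/3167)^2 = +1.
Reciprocity: 3 ≡ 3 and 3167 ≡ 3 (mod 4), so (3/3167) = −(3167/3).
Reduce top mod 3: now compute (2/3).
Pull out 2: since 3 ≡ 3 (mod 8), (2/3) = -1.
Reached (1/3) = 1. Collecting the sign flips along the way, the symbol is -1.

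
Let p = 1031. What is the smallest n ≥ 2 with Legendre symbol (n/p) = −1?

(2/1031) = +1, so 2 is a residue.
(3/1031) = +1, so 3 is a residue.
(4/1031) = +1, so 4 is a residue.
(5/1031) = +1, so 5 is a residue.
(6/1031) = +1, so 6 is a residue.
(7/1031) = −1, so 7 is the smallest positive non-residue mod 1031.

7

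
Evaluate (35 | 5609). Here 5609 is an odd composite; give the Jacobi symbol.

Reciprocity: 35 ≡ 3 and 5609 ≡ 1 (mod 4), so (35/5609) = +(5609/35).
Reduce top mod 35: now compute (9/35).
Reciprocity: 9 ≡ 1 and 35 ≡ 3 (mod 4), so (9/35) = +(35/9).
Reduce top mod 9: now compute (8/9).
Pull out 2^3: since 9 ≡ 1 (mod 8), (2/9) = +1, so (2/9)^3 = +1.
Reached (1/9) = 1. Collecting the sign flips along the way, the symbol is +1.

1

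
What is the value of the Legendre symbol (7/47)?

Euler's criterion: (7/47) ≡ 7^23 (mod 47).
7^2 ≡ 2 (mod 47)
7^4 ≡ 4 (mod 47)
7^8 ≡ 16 (mod 47)
7^16 ≡ 21 (mod 47)
7^23 = 7^(16+4+2+1) ≡ 1 (mod 47).
Result is 1, so (7/47) = 1.

1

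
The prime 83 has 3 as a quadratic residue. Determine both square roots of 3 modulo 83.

13, 70

Since 83 ≡ 3 (mod 4), a square root of 3 is 3^((83+1)/4) = 3^21 mod 83.
Repeated squaring: 3^2≡9, 3^4≡81, 3^8≡4, 3^16≡16 (mod 83).
3^21 = 3^(16+4+1) ≡ 70 (mod 83).
Check: 70² = 4900 ≡ 3 (mod 83). The two roots are 13 and 70.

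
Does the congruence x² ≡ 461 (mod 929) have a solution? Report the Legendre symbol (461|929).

Euler's criterion: (461/929) ≡ 461^464 (mod 929).
461^2 ≡ 709 (mod 929)
461^4 ≡ 92 (mod 929)
461^8 ≡ 103 (mod 929)
461^16 ≡ 390 (mod 929)
461^32 ≡ 673 (mod 929)
461^64 ≡ 506 (mod 929)
461^128 ≡ 561 (mod 929)
461^256 ≡ 719 (mod 929)
461^464 = 461^(256+128+64+16) ≡ 928 (mod 929).
Result is 928 ≡ −1, so (461/929) = −1.

-1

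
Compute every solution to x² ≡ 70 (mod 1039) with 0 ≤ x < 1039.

Since 1039 ≡ 3 (mod 4), a square root of 70 is 70^((1039+1)/4) = 70^260 mod 1039.
Repeated squaring: 70^2≡744, 70^4≡788, 70^8≡661, 70^16≡541, 70^32≡722, 70^64≡745, 70^128≡199, 70^256≡119 (mod 1039).
70^260 = 70^(256+4) ≡ 262 (mod 1039).
Check: 262² = 68644 ≡ 70 (mod 1039). The two roots are 262 and 777.

262, 777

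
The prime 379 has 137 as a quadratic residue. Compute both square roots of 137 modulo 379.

183, 196

Since 379 ≡ 3 (mod 4), a square root of 137 is 137^((379+1)/4) = 137^95 mod 379.
Repeated squaring: 137^2≡198, 137^4≡167, 137^8≡222, 137^16≡14, 137^32≡196, 137^64≡137 (mod 379).
137^95 = 137^(64+16+8+4+2+1) ≡ 196 (mod 379).
Check: 196² = 38416 ≡ 137 (mod 379). The two roots are 183 and 196.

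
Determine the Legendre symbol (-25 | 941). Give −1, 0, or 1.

First reduce: -25 ≡ 916 (mod 941).
Pull out 2^2: since 941 ≡ 5 (mod 8), (2/941) = -1, so (2/941)^2 = +1.
Reciprocity: 229 ≡ 1 and 941 ≡ 1 (mod 4), so (229/941) = +(941/229).
Reduce top mod 229: now compute (25/229).
Reciprocity: 25 ≡ 1 and 229 ≡ 1 (mod 4), so (25/229) = +(229/25).
Reduce top mod 25: now compute (4/25).
Pull out 2^2: since 25 ≡ 1 (mod 8), (2/25) = +1, so (2/25)^2 = +1.
Reached (1/25) = 1. Collecting the sign flips along the way, the symbol is +1.

1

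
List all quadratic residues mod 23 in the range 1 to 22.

Square k = 1,…,11 (k and 23−k give the same square):
1²=1, 2²=4, 3²=9, 4²=16, 5²≡2, 6²≡13, 7²≡3, 8²≡18, 9²≡12, 10²≡8, 11²≡6 (mod 23).
So the quadratic residues mod 23 are {1, 2, 3, 4, 6, 8, 9, 12, 13, 16, 18}.

1 2 3 4 6 8 9 12 13 16 18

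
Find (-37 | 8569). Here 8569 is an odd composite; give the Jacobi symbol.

-1

First reduce: -37 ≡ 8532 (mod 8569).
Pull out 2^2: since 8569 ≡ 1 (mod 8), (2/8569) = +1, so (2/8569)^2 = +1.
Reciprocity: 2133 ≡ 1 and 8569 ≡ 1 (mod 4), so (2133/8569) = +(8569/2133).
Reduce top mod 2133: now compute (37/2133).
Reciprocity: 37 ≡ 1 and 2133 ≡ 1 (mod 4), so (37/2133) = +(2133/37).
Reduce top mod 37: now compute (24/37).
Pull out 2^3: since 37 ≡ 5 (mod 8), (2/37) = -1, so (2/37)^3 = -1.
Reciprocity: 3 ≡ 3 and 37 ≡ 1 (mod 4), so (3/37) = +(37/3).
Reduce top mod 3: now compute (1/3).
Reached (1/3) = 1. Collecting the sign flips along the way, the symbol is -1.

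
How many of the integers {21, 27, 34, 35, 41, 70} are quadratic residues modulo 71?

1

(21/71) = -1 → non-residue.
(27/71) = +1 → QR.
(34/71) = -1 → non-residue.
(35/71) = -1 → non-residue.
(41/71) = -1 → non-residue.
(70/71) = -1 → non-residue.
Total quadratic residues among the 6: 1.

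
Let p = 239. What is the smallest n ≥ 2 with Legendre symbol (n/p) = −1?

7

(2/239) = +1, so 2 is a residue.
(3/239) = +1, so 3 is a residue.
(4/239) = +1, so 4 is a residue.
(5/239) = +1, so 5 is a residue.
(6/239) = +1, so 6 is a residue.
(7/239) = −1, so 7 is the smallest positive non-residue mod 239.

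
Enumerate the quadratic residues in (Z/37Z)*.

1,3,4,7,9,10,11,12,16,21,25,26,27,28,30,33,34,36

Square k = 1,…,18 (k and 37−k give the same square):
1²=1, 2²=4, 3²=9, 4²=16, 5²=25, 6²=36, 7²≡12, 8²≡27, 9²≡7, 10²≡26, 11²≡10, 12²≡33, 13²≡21, 14²≡11, 15²≡3, 16²≡34, 17²≡30, 18²≡28 (mod 37).
So the quadratic residues mod 37 are {1, 3, 4, 7, 9, 10, 11, 12, 16, 21, 25, 26, 27, 28, 30, 33, 34, 36}.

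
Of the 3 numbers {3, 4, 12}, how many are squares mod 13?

3

(3/13) = +1 → QR.
(4/13) = +1 → QR.
(12/13) = +1 → QR.
Total quadratic residues among the 3: 3.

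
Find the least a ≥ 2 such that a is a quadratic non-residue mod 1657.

5

(2/1657) = +1, so 2 is a residue.
(3/1657) = +1, so 3 is a residue.
(4/1657) = +1, so 4 is a residue.
(5/1657) = −1, so 5 is the smallest positive non-residue mod 1657.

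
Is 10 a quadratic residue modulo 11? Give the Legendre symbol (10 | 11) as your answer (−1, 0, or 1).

Pull out 2: since 11 ≡ 3 (mod 8), (2/11) = -1.
Reciprocity: 5 ≡ 1 and 11 ≡ 3 (mod 4), so (5/11) = +(11/5).
Reduce top mod 5: now compute (1/5).
Reached (1/5) = 1. Collecting the sign flips along the way, the symbol is -1.

-1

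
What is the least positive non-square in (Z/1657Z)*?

5

(2/1657) = +1, so 2 is a residue.
(3/1657) = +1, so 3 is a residue.
(4/1657) = +1, so 4 is a residue.
(5/1657) = −1, so 5 is the smallest positive non-residue mod 1657.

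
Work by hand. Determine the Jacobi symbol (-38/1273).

First reduce: -38 ≡ 1235 (mod 1273).
Reciprocity: 1235 ≡ 3 and 1273 ≡ 1 (mod 4), so (1235/1273) = +(1273/1235).
Reduce top mod 1235: now compute (38/1235).
Pull out 2: since 1235 ≡ 3 (mod 8), (2/1235) = -1.
Reciprocity: 19 ≡ 3 and 1235 ≡ 3 (mod 4), so (19/1235) = −(1235/19).
Reduce top mod 19: now compute (0/19).
Top reduces to 0: gcd > 1, so the symbol is 0.

0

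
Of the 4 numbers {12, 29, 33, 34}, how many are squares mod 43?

(12/43) = -1 → non-residue.
(29/43) = -1 → non-residue.
(33/43) = -1 → non-residue.
(34/43) = -1 → non-residue.
Total quadratic residues among the 4: 0.

0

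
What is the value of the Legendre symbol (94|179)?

-1

Pull out 2: since 179 ≡ 3 (mod 8), (2/179) = -1.
Reciprocity: 47 ≡ 3 and 179 ≡ 3 (mod 4), so (47/179) = −(179/47).
Reduce top mod 47: now compute (38/47).
Pull out 2: since 47 ≡ 7 (mod 8), (2/47) = +1.
Reciprocity: 19 ≡ 3 and 47 ≡ 3 (mod 4), so (19/47) = −(47/19).
Reduce top mod 19: now compute (9/19).
Reciprocity: 9 ≡ 1 and 19 ≡ 3 (mod 4), so (9/19) = +(19/9).
Reduce top mod 9: now compute (1/9).
Reached (1/9) = 1. Collecting the sign flips along the way, the symbol is -1.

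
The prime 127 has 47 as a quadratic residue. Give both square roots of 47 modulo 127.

38, 89

Since 127 ≡ 3 (mod 4), a square root of 47 is 47^((127+1)/4) = 47^32 mod 127.
Repeated squaring: 47^2≡50, 47^4≡87, 47^8≡76, 47^16≡61, 47^32≡38 (mod 127).
47^32 = 47^(32) ≡ 38 (mod 127).
Check: 38² = 1444 ≡ 47 (mod 127). The two roots are 38 and 89.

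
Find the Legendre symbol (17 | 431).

Euler's criterion: (17/431) ≡ 17^215 (mod 431).
17^2 ≡ 289 (mod 431)
17^4 ≡ 338 (mod 431)
17^8 ≡ 29 (mod 431)
17^16 ≡ 410 (mod 431)
17^32 ≡ 10 (mod 431)
17^64 ≡ 100 (mod 431)
17^128 ≡ 87 (mod 431)
17^215 = 17^(128+64+16+4+2+1) ≡ 430 (mod 431).
Result is 430 ≡ −1, so (17/431) = −1.

-1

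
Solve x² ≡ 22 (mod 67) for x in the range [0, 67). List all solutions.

Since 67 ≡ 3 (mod 4), a square root of 22 is 22^((67+1)/4) = 22^17 mod 67.
Repeated squaring: 22^2≡15, 22^4≡24, 22^8≡40, 22^16≡59 (mod 67).
22^17 = 22^(16+1) ≡ 25 (mod 67).
Check: 25² = 625 ≡ 22 (mod 67). The two roots are 25 and 42.

25, 42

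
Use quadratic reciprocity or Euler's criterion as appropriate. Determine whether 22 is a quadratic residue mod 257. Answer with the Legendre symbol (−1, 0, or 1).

1

Euler's criterion: (22/257) ≡ 22^128 (mod 257).
22^2 ≡ 227 (mod 257)
22^4 ≡ 129 (mod 257)
22^8 ≡ 193 (mod 257)
22^16 ≡ 241 (mod 257)
22^32 ≡ 256 (mod 257)
22^64 ≡ 1 (mod 257)
22^128 ≡ 1 (mod 257)
22^128 = 22^(128) ≡ 1 (mod 257).
Result is 1, so (22/257) = 1.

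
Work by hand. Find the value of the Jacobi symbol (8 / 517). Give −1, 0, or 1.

Pull out 2^3: since 517 ≡ 5 (mod 8), (2/517) = -1, so (2/517)^3 = -1.
Reached (1/517) = 1. Collecting the sign flips along the way, the symbol is -1.

-1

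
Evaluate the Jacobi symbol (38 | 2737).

Pull out 2: since 2737 ≡ 1 (mod 8), (2/2737) = +1.
Reciprocity: 19 ≡ 3 and 2737 ≡ 1 (mod 4), so (19/2737) = +(2737/19).
Reduce top mod 19: now compute (1/19).
Reached (1/19) = 1. Collecting the sign flips along the way, the symbol is +1.

1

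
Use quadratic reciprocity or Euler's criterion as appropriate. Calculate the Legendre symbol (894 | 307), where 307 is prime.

First reduce: 894 ≡ 280 (mod 307).
Pull out 2^3: since 307 ≡ 3 (mod 8), (2/307) = -1, so (2/307)^3 = -1.
Reciprocity: 35 ≡ 3 and 307 ≡ 3 (mod 4), so (35/307) = −(307/35).
Reduce top mod 35: now compute (27/35).
Reciprocity: 27 ≡ 3 and 35 ≡ 3 (mod 4), so (27/35) = −(35/27).
Reduce top mod 27: now compute (8/27).
Pull out 2^3: since 27 ≡ 3 (mod 8), (2/27) = -1, so (2/27)^3 = -1.
Reached (1/27) = 1. Collecting the sign flips along the way, the symbol is +1.

1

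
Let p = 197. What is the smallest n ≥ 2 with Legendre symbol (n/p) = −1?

(2/197) = −1, so 2 is the smallest positive non-residue mod 197.

2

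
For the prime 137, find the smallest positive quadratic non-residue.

(2/137) = +1, so 2 is a residue.
(3/137) = −1, so 3 is the smallest positive non-residue mod 137.

3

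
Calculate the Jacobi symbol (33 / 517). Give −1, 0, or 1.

0

Reciprocity: 33 ≡ 1 and 517 ≡ 1 (mod 4), so (33/517) = +(517/33).
Reduce top mod 33: now compute (22/33).
Pull out 2: since 33 ≡ 1 (mod 8), (2/33) = +1.
Reciprocity: 11 ≡ 3 and 33 ≡ 1 (mod 4), so (11/33) = +(33/11).
Reduce top mod 11: now compute (0/11).
Top reduces to 0: gcd > 1, so the symbol is 0.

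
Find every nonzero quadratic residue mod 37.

Square k = 1,…,18 (k and 37−k give the same square):
1²=1, 2²=4, 3²=9, 4²=16, 5²=25, 6²=36, 7²≡12, 8²≡27, 9²≡7, 10²≡26, 11²≡10, 12²≡33, 13²≡21, 14²≡11, 15²≡3, 16²≡34, 17²≡30, 18²≡28 (mod 37).
So the quadratic residues mod 37 are {1, 3, 4, 7, 9, 10, 11, 12, 16, 21, 25, 26, 27, 28, 30, 33, 34, 36}.

1,3,4,7,9,10,11,12,16,21,25,26,27,28,30,33,34,36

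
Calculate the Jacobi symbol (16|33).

Pull out 2^4: since 33 ≡ 1 (mod 8), (2/33) = +1, so (2/33)^4 = +1.
Reached (1/33) = 1. Collecting the sign flips along the way, the symbol is +1.

1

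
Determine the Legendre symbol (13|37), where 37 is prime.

Reciprocity: 13 ≡ 1 and 37 ≡ 1 (mod 4), so (13/37) = +(37/13).
Reduce top mod 13: now compute (11/13).
Reciprocity: 11 ≡ 3 and 13 ≡ 1 (mod 4), so (11/13) = +(13/11).
Reduce top mod 11: now compute (2/11).
Pull out 2: since 11 ≡ 3 (mod 8), (2/11) = -1.
Reached (1/11) = 1. Collecting the sign flips along the way, the symbol is -1.

-1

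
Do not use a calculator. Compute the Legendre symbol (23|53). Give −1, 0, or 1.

Euler's criterion: (23/53) ≡ 23^26 (mod 53).
23^2 ≡ 52 (mod 53)
23^4 ≡ 1 (mod 53)
23^8 ≡ 1 (mod 53)
23^16 ≡ 1 (mod 53)
23^26 = 23^(16+8+2) ≡ 52 (mod 53).
Result is 52 ≡ −1, so (23/53) = −1.

-1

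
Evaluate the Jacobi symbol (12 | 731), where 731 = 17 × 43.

1

Pull out 2^2: since 731 ≡ 3 (mod 8), (2/731) = -1, so (2/731)^2 = +1.
Reciprocity: 3 ≡ 3 and 731 ≡ 3 (mod 4), so (3/731) = −(731/3).
Reduce top mod 3: now compute (2/3).
Pull out 2: since 3 ≡ 3 (mod 8), (2/3) = -1.
Reached (1/3) = 1. Collecting the sign flips along the way, the symbol is +1.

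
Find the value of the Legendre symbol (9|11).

Reciprocity: 9 ≡ 1 and 11 ≡ 3 (mod 4), so (9/11) = +(11/9).
Reduce top mod 9: now compute (2/9).
Pull out 2: since 9 ≡ 1 (mod 8), (2/9) = +1.
Reached (1/9) = 1. Collecting the sign flips along the way, the symbol is +1.

1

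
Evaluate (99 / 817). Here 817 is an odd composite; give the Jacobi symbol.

Reciprocity: 99 ≡ 3 and 817 ≡ 1 (mod 4), so (99/817) = +(817/99).
Reduce top mod 99: now compute (25/99).
Reciprocity: 25 ≡ 1 and 99 ≡ 3 (mod 4), so (25/99) = +(99/25).
Reduce top mod 25: now compute (24/25).
Pull out 2^3: since 25 ≡ 1 (mod 8), (2/25) = +1, so (2/25)^3 = +1.
Reciprocity: 3 ≡ 3 and 25 ≡ 1 (mod 4), so (3/25) = +(25/3).
Reduce top mod 3: now compute (1/3).
Reached (1/3) = 1. Collecting the sign flips along the way, the symbol is +1.

1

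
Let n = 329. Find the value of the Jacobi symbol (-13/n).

First reduce: -13 ≡ 316 (mod 329).
Pull out 2^2: since 329 ≡ 1 (mod 8), (2/329) = +1, so (2/329)^2 = +1.
Reciprocity: 79 ≡ 3 and 329 ≡ 1 (mod 4), so (79/329) = +(329/79).
Reduce top mod 79: now compute (13/79).
Reciprocity: 13 ≡ 1 and 79 ≡ 3 (mod 4), so (13/79) = +(79/13).
Reduce top mod 13: now compute (1/13).
Reached (1/13) = 1. Collecting the sign flips along the way, the symbol is +1.

1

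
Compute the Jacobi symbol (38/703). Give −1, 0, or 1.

0

Pull out 2: since 703 ≡ 7 (mod 8), (2/703) = +1.
Reciprocity: 19 ≡ 3 and 703 ≡ 3 (mod 4), so (19/703) = −(703/19).
Reduce top mod 19: now compute (0/19).
Top reduces to 0: gcd > 1, so the symbol is 0.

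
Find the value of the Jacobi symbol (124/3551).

1

Pull out 2^2: since 3551 ≡ 7 (mod 8), (2/3551) = +1, so (2/3551)^2 = +1.
Reciprocity: 31 ≡ 3 and 3551 ≡ 3 (mod 4), so (31/3551) = −(3551/31).
Reduce top mod 31: now compute (17/31).
Reciprocity: 17 ≡ 1 and 31 ≡ 3 (mod 4), so (17/31) = +(31/17).
Reduce top mod 17: now compute (14/17).
Pull out 2: since 17 ≡ 1 (mod 8), (2/17) = +1.
Reciprocity: 7 ≡ 3 and 17 ≡ 1 (mod 4), so (7/17) = +(17/7).
Reduce top mod 7: now compute (3/7).
Reciprocity: 3 ≡ 3 and 7 ≡ 3 (mod 4), so (3/7) = −(7/3).
Reduce top mod 3: now compute (1/3).
Reached (1/3) = 1. Collecting the sign flips along the way, the symbol is +1.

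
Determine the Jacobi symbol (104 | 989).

-1

Pull out 2^3: since 989 ≡ 5 (mod 8), (2/989) = -1, so (2/989)^3 = -1.
Reciprocity: 13 ≡ 1 and 989 ≡ 1 (mod 4), so (13/989) = +(989/13).
Reduce top mod 13: now compute (1/13).
Reached (1/13) = 1. Collecting the sign flips along the way, the symbol is -1.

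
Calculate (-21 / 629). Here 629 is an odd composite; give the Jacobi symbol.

First reduce: -21 ≡ 608 (mod 629).
Pull out 2^5: since 629 ≡ 5 (mod 8), (2/629) = -1, so (2/629)^5 = -1.
Reciprocity: 19 ≡ 3 and 629 ≡ 1 (mod 4), so (19/629) = +(629/19).
Reduce top mod 19: now compute (2/19).
Pull out 2: since 19 ≡ 3 (mod 8), (2/19) = -1.
Reached (1/19) = 1. Collecting the sign flips along the way, the symbol is +1.

1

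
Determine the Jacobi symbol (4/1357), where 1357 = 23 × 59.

Pull out 2^2: since 1357 ≡ 5 (mod 8), (2/1357) = -1, so (2/1357)^2 = +1.
Reached (1/1357) = 1. Collecting the sign flips along the way, the symbol is +1.

1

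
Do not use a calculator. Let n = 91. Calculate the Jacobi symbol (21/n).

0

Reciprocity: 21 ≡ 1 and 91 ≡ 3 (mod 4), so (21/91) = +(91/21).
Reduce top mod 21: now compute (7/21).
Reciprocity: 7 ≡ 3 and 21 ≡ 1 (mod 4), so (7/21) = +(21/7).
Reduce top mod 7: now compute (0/7).
Top reduces to 0: gcd > 1, so the symbol is 0.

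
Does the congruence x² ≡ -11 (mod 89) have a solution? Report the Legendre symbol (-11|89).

First reduce: -11 ≡ 78 (mod 89).
Pull out 2: since 89 ≡ 1 (mod 8), (2/89) = +1.
Reciprocity: 39 ≡ 3 and 89 ≡ 1 (mod 4), so (39/89) = +(89/39).
Reduce top mod 39: now compute (11/39).
Reciprocity: 11 ≡ 3 and 39 ≡ 3 (mod 4), so (11/39) = −(39/11).
Reduce top mod 11: now compute (6/11).
Pull out 2: since 11 ≡ 3 (mod 8), (2/11) = -1.
Reciprocity: 3 ≡ 3 and 11 ≡ 3 (mod 4), so (3/11) = −(11/3).
Reduce top mod 3: now compute (2/3).
Pull out 2: since 3 ≡ 3 (mod 8), (2/3) = -1.
Reached (1/3) = 1. Collecting the sign flips along the way, the symbol is +1.

1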